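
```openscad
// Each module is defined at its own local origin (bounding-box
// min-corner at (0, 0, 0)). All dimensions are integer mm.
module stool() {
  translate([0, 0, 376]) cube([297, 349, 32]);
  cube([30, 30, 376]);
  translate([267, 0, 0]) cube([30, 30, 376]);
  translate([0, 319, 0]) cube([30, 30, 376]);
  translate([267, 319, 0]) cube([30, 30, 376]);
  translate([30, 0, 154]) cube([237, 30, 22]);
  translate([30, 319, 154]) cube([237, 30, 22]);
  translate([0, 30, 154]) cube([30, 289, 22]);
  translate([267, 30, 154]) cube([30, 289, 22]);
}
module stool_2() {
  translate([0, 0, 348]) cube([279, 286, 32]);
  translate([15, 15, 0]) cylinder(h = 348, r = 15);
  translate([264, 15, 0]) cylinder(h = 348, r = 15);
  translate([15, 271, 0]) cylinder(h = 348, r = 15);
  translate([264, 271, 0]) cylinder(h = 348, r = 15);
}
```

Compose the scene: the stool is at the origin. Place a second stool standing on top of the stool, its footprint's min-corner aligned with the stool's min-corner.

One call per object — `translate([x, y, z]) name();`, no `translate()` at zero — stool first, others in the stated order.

stool();
translate([0, 0, 408]) stool_2();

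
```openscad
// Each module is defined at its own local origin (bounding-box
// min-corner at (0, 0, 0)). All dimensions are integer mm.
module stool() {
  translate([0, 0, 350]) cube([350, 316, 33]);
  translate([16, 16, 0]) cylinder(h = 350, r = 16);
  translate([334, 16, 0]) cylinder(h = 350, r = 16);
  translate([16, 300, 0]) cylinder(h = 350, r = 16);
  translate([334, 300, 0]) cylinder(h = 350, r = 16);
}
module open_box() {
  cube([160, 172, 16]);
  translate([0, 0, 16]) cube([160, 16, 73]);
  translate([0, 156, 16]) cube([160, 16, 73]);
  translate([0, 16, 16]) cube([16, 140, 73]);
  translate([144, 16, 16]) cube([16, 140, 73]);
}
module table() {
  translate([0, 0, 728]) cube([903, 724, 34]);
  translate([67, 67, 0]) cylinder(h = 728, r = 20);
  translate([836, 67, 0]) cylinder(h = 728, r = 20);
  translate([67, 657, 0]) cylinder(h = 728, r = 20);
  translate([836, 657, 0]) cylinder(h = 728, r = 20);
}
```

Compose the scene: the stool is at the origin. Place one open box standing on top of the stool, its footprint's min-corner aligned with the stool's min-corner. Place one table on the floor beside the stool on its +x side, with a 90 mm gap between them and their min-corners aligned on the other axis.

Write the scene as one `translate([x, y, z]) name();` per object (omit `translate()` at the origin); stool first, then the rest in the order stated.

stool();
translate([0, 0, 383]) open_box();
translate([440, 0, 0]) table();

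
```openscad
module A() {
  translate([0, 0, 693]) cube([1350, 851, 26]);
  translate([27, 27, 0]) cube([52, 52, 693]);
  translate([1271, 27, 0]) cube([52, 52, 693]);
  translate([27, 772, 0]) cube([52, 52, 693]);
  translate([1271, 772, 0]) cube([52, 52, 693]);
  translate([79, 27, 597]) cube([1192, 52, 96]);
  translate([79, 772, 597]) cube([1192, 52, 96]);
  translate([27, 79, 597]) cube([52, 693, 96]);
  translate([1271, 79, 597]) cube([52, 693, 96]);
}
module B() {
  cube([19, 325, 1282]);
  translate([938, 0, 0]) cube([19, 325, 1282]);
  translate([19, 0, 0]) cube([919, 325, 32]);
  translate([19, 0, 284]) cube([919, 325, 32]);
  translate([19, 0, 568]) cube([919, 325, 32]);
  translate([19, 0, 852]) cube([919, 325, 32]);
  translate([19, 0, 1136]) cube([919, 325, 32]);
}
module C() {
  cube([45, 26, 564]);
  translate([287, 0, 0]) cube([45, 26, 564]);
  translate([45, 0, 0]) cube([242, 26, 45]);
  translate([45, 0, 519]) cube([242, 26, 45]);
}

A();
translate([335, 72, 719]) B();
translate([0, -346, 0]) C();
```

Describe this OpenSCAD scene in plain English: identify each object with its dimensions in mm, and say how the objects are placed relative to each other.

A is a table: top 1350 mm (x) × 851 mm (y), 26 mm thick, upper face at z = 719 mm, on four 52×52 mm square legs, each inset 27 mm from the nearest pair of top edges, running from z = 0 to the bottom of the top. Four apron rails, 52 mm thick and 96 mm tall, run between adjacent legs with their top edges flush with the underside of the top and their outer faces flush with the legs' outer faces.

B is a bookshelf 957 mm wide overall, 325 mm deep and 1282 mm tall. The two sides are 19 mm thick vertical panels. 5 horizontal shelves of 32 mm thickness span between the inner faces of the sides; the lowest shelf sits on the floor and shelves are stacked with a clear vertical gap of 252 mm between each pair.

C is a picture frame with a 242×474 mm rectangular opening (x by z) and a uniform 45 mm border on every side. Frame depth is 26 mm along y. It is built from two vertical stiles running the full outside height and two horizontal rails spanning the gap between the stiles.

The bookshelf is on top of the table. The picture frame is on the floor beside the table on its −y side.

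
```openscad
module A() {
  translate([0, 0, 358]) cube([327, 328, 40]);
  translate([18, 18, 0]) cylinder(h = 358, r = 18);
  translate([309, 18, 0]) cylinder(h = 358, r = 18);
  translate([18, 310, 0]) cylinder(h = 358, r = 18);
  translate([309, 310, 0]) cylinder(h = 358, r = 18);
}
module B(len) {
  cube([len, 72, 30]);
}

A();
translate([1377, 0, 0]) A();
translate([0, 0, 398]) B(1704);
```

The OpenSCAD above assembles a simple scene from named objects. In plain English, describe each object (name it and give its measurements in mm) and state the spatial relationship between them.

A is a four-legged stool. The seat is 327×328 mm, 40 mm thick, top at z = 398 mm. It stands on four round legs, each 36 mm in diameter, from z = 0 to the seat underside, each leg's axis is inset half a diameter from the nearest pair of seat edges (so the leg's bounding box is flush with the corner).

B is a rectangular beam 1704 mm long (x), 72 mm deep (y), 30 mm thick (z).

The beam spans the tops of two stools placed 1050 mm apart, resting at z = 398 mm.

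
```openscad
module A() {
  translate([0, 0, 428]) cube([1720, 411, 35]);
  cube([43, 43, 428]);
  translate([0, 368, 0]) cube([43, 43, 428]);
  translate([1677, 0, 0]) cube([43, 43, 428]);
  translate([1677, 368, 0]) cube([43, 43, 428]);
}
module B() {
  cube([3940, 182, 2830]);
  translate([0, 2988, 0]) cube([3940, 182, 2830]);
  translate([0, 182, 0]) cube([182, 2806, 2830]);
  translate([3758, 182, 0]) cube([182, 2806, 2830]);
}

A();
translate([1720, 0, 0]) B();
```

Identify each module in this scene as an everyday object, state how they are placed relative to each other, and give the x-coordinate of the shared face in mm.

The bench's +x face and the house frame's −x face are both at x = 1720 mm.

A is a bench. B is a house frame. The house frame is against the bench's +x side, with their −y faces flush. The x-coordinate of the shared face is 1720 mm.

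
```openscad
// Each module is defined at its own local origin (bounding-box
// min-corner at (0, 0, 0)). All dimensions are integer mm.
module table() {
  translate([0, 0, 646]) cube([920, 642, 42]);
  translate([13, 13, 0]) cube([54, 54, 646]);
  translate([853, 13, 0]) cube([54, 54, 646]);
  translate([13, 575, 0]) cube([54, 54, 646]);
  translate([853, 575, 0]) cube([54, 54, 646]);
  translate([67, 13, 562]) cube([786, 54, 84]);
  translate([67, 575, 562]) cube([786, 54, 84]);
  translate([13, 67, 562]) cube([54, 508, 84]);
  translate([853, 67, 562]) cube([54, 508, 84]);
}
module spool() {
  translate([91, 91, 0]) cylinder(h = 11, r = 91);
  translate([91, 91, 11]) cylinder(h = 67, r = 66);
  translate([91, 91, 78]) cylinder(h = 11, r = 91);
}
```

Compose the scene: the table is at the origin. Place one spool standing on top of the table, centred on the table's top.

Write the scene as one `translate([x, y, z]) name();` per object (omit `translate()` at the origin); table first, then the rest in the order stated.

table();
translate([369, 230, 688]) spool();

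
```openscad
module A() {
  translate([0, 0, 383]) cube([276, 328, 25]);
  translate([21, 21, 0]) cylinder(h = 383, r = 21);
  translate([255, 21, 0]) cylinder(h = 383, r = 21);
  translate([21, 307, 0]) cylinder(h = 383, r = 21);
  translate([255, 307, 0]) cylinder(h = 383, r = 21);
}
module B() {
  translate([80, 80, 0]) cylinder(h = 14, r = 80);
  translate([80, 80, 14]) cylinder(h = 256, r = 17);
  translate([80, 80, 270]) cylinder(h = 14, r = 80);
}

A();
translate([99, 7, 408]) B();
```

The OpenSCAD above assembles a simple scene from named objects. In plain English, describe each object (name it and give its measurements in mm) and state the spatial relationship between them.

A is a four-legged stool. The seat is a 276×328×25 mm slab whose top surface is at z = 408 mm; four round legs, each 42 mm in diameter, run from the floor (z = 0) to the underside of the seat, each leg's axis is inset half a diameter from the nearest pair of seat edges (so the leg's bounding box is flush with the corner).

B is a spool: two coaxial disc flanges of radius 80 mm and thickness 14 mm, joined by a core cylinder of radius 17 mm and height 256 mm. The lower flange rests on z = 0 and the three cylinders share a vertical axis.

The spool is on top of the stool.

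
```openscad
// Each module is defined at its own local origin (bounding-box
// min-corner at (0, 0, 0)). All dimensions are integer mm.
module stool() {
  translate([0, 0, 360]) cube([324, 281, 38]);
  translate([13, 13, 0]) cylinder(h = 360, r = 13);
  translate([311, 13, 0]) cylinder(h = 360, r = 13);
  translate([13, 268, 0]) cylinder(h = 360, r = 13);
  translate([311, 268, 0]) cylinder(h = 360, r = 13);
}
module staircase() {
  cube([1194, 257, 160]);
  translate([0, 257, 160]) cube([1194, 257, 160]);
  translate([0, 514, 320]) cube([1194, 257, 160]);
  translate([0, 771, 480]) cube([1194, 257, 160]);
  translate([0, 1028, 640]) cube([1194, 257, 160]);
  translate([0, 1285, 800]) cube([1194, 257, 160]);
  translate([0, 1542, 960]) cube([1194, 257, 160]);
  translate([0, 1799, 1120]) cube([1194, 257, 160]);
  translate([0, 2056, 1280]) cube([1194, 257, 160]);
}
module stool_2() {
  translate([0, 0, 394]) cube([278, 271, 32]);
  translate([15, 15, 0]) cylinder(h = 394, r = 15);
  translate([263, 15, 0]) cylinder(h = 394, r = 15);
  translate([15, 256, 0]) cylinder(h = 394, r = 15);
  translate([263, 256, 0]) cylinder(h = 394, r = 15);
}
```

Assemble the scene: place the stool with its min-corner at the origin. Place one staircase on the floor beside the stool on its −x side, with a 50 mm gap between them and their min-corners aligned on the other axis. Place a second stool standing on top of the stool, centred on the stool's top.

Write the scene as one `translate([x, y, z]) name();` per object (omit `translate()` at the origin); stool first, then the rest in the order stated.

stool();
translate([-1244, 0, 0]) staircase();
translate([23, 5, 398]) stool_2();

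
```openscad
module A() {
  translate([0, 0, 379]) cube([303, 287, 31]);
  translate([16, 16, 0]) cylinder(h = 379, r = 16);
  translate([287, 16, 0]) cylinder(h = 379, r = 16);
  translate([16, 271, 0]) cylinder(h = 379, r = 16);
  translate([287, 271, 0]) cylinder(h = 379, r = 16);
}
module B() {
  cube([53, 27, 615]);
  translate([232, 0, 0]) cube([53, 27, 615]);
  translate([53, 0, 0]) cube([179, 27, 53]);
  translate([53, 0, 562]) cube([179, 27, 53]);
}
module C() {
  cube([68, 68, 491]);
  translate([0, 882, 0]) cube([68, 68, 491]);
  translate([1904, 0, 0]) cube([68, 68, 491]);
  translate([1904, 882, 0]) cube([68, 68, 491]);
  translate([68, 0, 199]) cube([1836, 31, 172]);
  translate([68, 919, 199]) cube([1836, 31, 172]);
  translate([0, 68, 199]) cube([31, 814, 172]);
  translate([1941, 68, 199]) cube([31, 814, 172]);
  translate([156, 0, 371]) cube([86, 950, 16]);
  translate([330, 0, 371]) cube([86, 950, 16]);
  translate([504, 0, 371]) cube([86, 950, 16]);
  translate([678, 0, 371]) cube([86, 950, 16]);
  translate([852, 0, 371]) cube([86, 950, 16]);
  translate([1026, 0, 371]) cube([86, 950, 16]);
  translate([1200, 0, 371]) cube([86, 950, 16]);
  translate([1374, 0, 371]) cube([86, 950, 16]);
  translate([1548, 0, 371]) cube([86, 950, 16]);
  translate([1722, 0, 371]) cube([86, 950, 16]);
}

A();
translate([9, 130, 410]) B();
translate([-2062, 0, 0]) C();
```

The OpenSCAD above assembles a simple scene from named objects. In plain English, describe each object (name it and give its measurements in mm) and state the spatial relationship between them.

A is a four-legged stool. The seat is 303×287 mm, 31 mm thick, top at z = 410 mm. It stands on four round legs, each 32 mm in diameter, from z = 0 to the seat underside, each leg's axis is inset half a diameter from the nearest pair of seat edges (so the leg's bounding box is flush with the corner).

B is a picture frame with a 179×509 mm rectangular opening (x by z) and a uniform 53 mm border on every side. Frame depth is 27 mm along y. It is built from two vertical stiles running the full outside height and two horizontal rails spanning the gap between the stiles.

C is a bed frame 1972 mm long (x) by 950 mm wide (y). Four 68×68 mm corner posts, 491 mm tall, at the corners of the footprint. Four rails of 31 mm thickness and 172 mm height run between adjacent posts with their undersides at z = 199 mm, their outer faces flush with the outside of the frame (the two x-running rails run between the posts' inner faces; the two y-running rails run between the posts' inner faces). 10 slats, each 86 mm wide (x) and 16 mm thick, lie across the top of the two x-running rails, running the full 950 mm width of the frame in y; the slats are evenly spaced along x between the inner faces of the end posts with equal gaps (rounded down to the nearest mm) at the −x end and between each pair — any rounding remainder accumulates at the +x end.

The picture frame is on top of the stool, centred. The bed frame is on the floor beside the stool on its −x side.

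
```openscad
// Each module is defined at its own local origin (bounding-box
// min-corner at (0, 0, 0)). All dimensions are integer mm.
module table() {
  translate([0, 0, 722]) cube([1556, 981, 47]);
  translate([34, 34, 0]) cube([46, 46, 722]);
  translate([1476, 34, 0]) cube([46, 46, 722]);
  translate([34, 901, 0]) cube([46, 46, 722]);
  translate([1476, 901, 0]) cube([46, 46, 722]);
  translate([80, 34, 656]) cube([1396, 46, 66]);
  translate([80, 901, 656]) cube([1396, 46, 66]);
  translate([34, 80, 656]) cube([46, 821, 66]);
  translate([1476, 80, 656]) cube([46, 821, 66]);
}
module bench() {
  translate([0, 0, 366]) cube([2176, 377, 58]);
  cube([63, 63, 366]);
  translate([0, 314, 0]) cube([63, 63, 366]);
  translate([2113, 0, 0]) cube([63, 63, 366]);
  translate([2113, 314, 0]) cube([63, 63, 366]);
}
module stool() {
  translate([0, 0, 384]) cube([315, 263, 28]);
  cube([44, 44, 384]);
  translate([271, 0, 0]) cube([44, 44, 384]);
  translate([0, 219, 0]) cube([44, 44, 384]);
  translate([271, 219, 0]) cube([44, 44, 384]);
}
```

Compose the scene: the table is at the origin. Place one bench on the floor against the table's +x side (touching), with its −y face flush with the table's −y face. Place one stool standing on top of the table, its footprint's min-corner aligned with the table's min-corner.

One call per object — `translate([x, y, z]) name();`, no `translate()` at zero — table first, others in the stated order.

table();
translate([1556, 0, 0]) bench();
translate([0, 0, 769]) stool();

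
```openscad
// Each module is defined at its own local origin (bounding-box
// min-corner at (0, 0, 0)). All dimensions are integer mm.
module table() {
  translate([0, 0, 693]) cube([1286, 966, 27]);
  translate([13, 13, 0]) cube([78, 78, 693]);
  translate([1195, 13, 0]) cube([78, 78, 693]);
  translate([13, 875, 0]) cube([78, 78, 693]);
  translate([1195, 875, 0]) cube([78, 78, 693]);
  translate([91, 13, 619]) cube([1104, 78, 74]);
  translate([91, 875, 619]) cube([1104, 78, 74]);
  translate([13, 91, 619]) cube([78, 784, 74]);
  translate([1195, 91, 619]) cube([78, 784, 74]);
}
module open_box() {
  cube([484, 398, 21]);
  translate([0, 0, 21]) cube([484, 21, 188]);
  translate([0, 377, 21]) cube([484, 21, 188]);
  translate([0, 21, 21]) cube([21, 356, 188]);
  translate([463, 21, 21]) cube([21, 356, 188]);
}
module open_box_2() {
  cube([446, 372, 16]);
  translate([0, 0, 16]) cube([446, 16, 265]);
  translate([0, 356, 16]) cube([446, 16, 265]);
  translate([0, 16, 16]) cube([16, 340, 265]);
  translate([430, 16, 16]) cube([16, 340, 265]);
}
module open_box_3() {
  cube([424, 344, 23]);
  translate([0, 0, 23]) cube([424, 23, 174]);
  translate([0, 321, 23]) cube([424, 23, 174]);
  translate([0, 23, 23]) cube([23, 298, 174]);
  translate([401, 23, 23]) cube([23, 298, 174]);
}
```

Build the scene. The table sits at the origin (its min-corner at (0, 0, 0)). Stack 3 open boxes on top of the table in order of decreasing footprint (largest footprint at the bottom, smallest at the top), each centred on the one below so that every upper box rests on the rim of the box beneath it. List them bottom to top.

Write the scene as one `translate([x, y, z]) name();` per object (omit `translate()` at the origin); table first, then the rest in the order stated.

table();
translate([401, 284, 720]) open_box();
translate([420, 297, 929]) open_box_2();
translate([431, 311, 1210]) open_box_3();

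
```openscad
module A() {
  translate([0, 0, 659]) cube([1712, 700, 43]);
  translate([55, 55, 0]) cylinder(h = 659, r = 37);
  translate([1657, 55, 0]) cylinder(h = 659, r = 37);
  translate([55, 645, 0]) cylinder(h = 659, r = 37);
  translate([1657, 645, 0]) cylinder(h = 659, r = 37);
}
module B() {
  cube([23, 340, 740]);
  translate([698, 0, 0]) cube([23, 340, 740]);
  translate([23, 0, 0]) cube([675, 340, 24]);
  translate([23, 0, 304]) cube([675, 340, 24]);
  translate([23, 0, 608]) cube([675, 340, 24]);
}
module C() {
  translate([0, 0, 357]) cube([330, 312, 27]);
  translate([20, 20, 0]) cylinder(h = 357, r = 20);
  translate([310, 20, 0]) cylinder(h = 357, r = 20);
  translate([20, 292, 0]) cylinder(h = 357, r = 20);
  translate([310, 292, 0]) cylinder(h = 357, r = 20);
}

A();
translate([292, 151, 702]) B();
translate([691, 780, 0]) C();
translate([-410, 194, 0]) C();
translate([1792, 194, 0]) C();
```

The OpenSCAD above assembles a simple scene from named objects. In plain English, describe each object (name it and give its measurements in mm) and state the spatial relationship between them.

A is a rectangular dining table. The top is 1712×700×43 mm with its upper surface at z = 702 mm. It stands on four round legs of 74 mm diameter, each leg's bounding box inset 18 mm from the nearest pair of top edges, running from the floor to the underside of the top.

B is an open bookshelf. Two side panels, each 23 mm thick, 340 mm deep and 740 mm tall, stand 721 mm apart (outside-to-outside). Between them sit 3 shelves, each 24 mm thick and 340 mm deep, spanning the full gap between the sides. The bottom shelf rests on the floor (its underside at z = 0) and the clear gap between one shelf's top and the next shelf's underside is 280 mm.

C is a four-legged stool. The seat is 330×312 mm, 27 mm thick, top at z = 384 mm. It stands on four round legs, each 40 mm in diameter, from z = 0 to the seat underside, each leg's axis is inset half a diameter from the nearest pair of seat edges (so the leg's bounding box is flush with the corner).

The bookshelf is on top of the table. Three stools sit around the table at the +y, −x, +x sides.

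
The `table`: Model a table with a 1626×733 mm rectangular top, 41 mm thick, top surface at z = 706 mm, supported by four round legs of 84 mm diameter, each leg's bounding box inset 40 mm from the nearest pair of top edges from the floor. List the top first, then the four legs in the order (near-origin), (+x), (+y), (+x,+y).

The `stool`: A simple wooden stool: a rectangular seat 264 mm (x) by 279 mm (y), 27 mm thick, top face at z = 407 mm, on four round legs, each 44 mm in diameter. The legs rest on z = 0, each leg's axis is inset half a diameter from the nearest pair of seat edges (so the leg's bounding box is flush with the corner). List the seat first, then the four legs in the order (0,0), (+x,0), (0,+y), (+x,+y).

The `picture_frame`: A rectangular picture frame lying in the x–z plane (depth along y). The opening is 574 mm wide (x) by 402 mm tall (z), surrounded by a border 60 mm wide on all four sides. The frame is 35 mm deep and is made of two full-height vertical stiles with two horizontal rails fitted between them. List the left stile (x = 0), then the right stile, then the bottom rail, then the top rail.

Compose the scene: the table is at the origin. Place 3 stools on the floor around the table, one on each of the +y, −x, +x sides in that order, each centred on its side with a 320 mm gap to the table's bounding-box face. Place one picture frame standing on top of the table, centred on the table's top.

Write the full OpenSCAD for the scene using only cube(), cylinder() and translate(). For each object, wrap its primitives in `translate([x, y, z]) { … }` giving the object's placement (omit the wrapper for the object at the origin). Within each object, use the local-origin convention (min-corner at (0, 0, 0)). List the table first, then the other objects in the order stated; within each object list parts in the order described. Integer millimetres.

translate([0, 0, 665]) cube([1626, 733, 41]);
translate([82, 82, 0]) cylinder(h = 665, r = 42);
translate([1544, 82, 0]) cylinder(h = 665, r = 42);
translate([82, 651, 0]) cylinder(h = 665, r = 42);
translate([1544, 651, 0]) cylinder(h = 665, r = 42);
translate([681, 1053, 0]) {
  translate([0, 0, 380]) cube([264, 279, 27]);
  translate([22, 22, 0]) cylinder(h = 380, r = 22);
  translate([242, 22, 0]) cylinder(h = 380, r = 22);
  translate([22, 257, 0]) cylinder(h = 380, r = 22);
  translate([242, 257, 0]) cylinder(h = 380, r = 22);
}
translate([-584, 227, 0]) {
  translate([0, 0, 380]) cube([264, 279, 27]);
  translate([22, 22, 0]) cylinder(h = 380, r = 22);
  translate([242, 22, 0]) cylinder(h = 380, r = 22);
  translate([22, 257, 0]) cylinder(h = 380, r = 22);
  translate([242, 257, 0]) cylinder(h = 380, r = 22);
}
translate([1946, 227, 0]) {
  translate([0, 0, 380]) cube([264, 279, 27]);
  translate([22, 22, 0]) cylinder(h = 380, r = 22);
  translate([242, 22, 0]) cylinder(h = 380, r = 22);
  translate([22, 257, 0]) cylinder(h = 380, r = 22);
  translate([242, 257, 0]) cylinder(h = 380, r = 22);
}
translate([466, 349, 706]) {
  cube([60, 35, 522]);
  translate([634, 0, 0]) cube([60, 35, 522]);
  translate([60, 0, 0]) cube([574, 35, 60]);
  translate([60, 0, 462]) cube([574, 35, 60]);
}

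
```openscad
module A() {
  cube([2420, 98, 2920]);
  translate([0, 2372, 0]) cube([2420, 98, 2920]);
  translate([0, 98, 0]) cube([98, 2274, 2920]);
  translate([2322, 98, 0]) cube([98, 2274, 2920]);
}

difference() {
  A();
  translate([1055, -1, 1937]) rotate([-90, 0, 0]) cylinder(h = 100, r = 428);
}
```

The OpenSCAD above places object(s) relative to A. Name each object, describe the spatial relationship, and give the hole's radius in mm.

The subtracted cylinder has r = 428 mm.

A is a house frame. The house frame has a circular hole through its front wall. The hole's radius is 428 mm.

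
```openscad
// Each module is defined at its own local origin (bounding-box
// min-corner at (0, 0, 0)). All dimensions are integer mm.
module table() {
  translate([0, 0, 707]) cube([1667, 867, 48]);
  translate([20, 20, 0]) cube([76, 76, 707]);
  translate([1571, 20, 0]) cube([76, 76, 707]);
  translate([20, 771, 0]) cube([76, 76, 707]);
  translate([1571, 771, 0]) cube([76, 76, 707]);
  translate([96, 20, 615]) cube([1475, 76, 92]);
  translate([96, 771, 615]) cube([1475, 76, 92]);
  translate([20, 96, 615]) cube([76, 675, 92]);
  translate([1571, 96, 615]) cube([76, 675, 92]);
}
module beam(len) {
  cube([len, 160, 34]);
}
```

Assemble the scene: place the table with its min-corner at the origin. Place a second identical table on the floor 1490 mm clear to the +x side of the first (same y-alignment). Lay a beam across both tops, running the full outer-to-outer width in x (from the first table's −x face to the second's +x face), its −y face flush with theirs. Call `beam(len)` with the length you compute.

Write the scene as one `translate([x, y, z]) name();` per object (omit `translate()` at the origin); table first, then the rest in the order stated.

table();
translate([3157, 0, 0]) table();
translate([0, 0, 755]) beam(4824);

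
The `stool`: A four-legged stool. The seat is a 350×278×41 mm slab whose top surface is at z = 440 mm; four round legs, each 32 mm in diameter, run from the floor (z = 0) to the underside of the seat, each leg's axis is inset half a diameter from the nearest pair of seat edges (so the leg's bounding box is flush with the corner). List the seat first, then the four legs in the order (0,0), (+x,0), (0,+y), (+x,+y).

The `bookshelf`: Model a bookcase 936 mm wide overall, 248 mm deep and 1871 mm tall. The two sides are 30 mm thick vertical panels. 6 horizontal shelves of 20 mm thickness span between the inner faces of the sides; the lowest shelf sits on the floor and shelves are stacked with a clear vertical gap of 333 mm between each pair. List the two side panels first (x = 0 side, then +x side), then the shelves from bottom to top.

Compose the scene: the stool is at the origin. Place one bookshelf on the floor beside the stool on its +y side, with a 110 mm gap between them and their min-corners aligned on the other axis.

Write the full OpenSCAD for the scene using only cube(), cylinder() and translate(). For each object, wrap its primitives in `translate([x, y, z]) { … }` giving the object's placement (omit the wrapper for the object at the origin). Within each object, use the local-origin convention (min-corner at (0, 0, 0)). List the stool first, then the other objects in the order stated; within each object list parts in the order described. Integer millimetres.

translate([0, 0, 399]) cube([350, 278, 41]);
translate([16, 16, 0]) cylinder(h = 399, r = 16);
translate([334, 16, 0]) cylinder(h = 399, r = 16);
translate([16, 262, 0]) cylinder(h = 399, r = 16);
translate([334, 262, 0]) cylinder(h = 399, r = 16);
translate([0, 388, 0]) {
  cube([30, 248, 1871]);
  translate([906, 0, 0]) cube([30, 248, 1871]);
  translate([30, 0, 0]) cube([876, 248, 20]);
  translate([30, 0, 353]) cube([876, 248, 20]);
  translate([30, 0, 706]) cube([876, 248, 20]);
  translate([30, 0, 1059]) cube([876, 248, 20]);
  translate([30, 0, 1412]) cube([876, 248, 20]);
  translate([30, 0, 1765]) cube([876, 248, 20]);
}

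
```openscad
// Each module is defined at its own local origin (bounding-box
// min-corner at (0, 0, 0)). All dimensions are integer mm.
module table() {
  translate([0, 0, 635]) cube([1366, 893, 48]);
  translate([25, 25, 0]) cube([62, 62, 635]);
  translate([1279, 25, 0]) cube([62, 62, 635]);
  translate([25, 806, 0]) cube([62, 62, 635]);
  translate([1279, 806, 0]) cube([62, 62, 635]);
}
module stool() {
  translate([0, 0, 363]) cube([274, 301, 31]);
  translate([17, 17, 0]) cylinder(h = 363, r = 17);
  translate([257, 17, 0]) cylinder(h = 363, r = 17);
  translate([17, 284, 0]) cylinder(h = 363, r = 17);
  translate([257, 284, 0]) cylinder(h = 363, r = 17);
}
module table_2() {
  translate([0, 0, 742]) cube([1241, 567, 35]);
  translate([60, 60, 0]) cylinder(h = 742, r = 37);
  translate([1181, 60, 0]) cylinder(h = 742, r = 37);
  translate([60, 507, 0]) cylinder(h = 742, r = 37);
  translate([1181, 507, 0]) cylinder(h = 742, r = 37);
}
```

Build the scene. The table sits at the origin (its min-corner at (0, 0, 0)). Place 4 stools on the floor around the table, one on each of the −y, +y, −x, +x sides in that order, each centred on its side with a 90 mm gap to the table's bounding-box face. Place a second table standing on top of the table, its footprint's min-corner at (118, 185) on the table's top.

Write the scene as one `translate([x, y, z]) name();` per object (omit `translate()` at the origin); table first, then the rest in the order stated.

table();
translate([546, -391, 0]) stool();
translate([546, 983, 0]) stool();
translate([-364, 296, 0]) stool();
translate([1456, 296, 0]) stool();
translate([118, 185, 683]) table_2();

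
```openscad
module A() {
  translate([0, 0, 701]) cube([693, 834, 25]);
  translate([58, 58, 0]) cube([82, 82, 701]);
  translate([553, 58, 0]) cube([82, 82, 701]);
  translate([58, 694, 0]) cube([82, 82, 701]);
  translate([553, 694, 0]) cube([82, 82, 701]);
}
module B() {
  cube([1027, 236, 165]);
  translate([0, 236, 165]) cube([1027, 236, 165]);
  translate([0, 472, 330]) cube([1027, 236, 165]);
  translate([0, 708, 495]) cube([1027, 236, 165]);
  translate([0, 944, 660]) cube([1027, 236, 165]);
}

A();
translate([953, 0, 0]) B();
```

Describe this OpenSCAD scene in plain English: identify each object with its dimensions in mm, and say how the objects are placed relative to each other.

A is a table: top 693 mm (x) × 834 mm (y), 25 mm thick, upper face at z = 726 mm, on four 82×82 mm square legs, each inset 58 mm from the nearest pair of top edges, running from z = 0 to the bottom of the top.

B is a straight staircase of 5 solid steps. Each step is 1027 mm wide (x), 236 mm deep (y, the going) and 165 mm tall (the rise). The first step rests on the floor; each subsequent step sits one going further in +y and one rise higher in +z, directly behind and above the previous step with no overlap.

The staircase is on the floor beside the table on its +x side.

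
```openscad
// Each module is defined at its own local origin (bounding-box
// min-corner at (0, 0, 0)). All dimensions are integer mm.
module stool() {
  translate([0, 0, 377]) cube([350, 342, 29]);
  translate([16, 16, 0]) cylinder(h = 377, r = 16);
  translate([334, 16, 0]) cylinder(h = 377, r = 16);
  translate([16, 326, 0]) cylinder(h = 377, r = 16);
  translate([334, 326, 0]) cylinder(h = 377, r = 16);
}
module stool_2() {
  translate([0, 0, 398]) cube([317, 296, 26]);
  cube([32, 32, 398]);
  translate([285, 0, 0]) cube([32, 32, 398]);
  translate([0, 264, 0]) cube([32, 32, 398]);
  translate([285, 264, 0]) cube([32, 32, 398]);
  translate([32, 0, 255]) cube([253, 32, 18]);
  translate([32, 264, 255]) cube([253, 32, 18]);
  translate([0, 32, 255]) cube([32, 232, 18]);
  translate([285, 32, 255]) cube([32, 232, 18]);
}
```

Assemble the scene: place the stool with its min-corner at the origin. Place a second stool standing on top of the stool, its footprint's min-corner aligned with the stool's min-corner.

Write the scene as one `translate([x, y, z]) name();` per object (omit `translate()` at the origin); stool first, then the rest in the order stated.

stool();
translate([0, 0, 406]) stool_2();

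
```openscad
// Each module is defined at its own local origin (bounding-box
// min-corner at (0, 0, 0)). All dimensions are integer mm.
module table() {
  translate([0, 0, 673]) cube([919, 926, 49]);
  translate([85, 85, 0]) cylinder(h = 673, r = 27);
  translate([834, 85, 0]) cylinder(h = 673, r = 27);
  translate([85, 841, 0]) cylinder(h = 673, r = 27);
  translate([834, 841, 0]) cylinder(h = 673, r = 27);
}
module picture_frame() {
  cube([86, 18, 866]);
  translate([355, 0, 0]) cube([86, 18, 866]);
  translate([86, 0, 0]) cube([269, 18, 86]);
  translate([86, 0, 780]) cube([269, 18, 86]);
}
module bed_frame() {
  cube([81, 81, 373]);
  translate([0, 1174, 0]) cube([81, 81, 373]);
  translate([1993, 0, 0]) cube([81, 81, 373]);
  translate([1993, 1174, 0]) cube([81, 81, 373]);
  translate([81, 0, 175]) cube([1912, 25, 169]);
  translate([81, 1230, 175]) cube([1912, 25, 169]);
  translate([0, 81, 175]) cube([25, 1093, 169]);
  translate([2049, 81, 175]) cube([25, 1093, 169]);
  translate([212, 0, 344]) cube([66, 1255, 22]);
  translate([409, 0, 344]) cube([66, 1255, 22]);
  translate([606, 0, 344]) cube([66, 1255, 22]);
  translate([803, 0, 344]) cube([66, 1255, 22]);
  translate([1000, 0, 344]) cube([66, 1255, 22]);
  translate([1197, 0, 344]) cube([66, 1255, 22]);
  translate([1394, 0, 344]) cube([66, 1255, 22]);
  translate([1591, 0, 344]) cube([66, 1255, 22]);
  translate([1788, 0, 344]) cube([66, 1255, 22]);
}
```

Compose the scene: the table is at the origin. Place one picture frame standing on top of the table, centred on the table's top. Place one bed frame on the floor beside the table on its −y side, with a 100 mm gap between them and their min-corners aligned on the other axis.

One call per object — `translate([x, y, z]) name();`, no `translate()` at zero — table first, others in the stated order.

table();
translate([239, 454, 722]) picture_frame();
translate([0, -1355, 0]) bed_frame();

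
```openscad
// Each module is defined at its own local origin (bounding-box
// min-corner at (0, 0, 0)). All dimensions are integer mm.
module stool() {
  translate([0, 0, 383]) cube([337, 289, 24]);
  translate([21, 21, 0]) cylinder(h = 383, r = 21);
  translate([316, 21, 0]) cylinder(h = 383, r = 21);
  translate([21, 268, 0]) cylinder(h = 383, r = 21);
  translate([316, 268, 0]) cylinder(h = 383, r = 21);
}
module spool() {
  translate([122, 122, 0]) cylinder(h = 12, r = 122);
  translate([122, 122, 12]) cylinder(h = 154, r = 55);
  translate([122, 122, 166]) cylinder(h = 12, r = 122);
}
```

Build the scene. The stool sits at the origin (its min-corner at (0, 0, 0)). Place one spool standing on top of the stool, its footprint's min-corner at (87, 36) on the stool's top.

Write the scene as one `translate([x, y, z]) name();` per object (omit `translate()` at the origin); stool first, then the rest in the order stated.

stool();
translate([87, 36, 407]) spool();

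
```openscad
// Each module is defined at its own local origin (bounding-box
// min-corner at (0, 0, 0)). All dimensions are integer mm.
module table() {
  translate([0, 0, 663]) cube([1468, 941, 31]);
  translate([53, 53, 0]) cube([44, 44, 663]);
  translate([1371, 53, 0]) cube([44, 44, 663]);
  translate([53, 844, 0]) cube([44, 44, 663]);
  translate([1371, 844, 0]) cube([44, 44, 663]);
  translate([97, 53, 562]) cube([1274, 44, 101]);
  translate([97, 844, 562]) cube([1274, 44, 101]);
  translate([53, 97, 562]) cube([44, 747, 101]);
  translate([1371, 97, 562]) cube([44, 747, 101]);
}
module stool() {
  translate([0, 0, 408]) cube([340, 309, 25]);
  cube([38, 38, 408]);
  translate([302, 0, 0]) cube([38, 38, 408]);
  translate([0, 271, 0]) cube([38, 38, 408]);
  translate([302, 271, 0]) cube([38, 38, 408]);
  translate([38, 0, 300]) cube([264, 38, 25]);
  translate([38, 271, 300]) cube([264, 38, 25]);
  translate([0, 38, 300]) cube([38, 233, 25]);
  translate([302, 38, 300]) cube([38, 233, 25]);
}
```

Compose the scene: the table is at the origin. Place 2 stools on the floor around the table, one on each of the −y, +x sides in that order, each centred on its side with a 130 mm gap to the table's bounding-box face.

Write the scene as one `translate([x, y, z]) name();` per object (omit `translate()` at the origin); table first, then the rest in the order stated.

table();
translate([564, -439, 0]) stool();
translate([1598, 316, 0]) stool();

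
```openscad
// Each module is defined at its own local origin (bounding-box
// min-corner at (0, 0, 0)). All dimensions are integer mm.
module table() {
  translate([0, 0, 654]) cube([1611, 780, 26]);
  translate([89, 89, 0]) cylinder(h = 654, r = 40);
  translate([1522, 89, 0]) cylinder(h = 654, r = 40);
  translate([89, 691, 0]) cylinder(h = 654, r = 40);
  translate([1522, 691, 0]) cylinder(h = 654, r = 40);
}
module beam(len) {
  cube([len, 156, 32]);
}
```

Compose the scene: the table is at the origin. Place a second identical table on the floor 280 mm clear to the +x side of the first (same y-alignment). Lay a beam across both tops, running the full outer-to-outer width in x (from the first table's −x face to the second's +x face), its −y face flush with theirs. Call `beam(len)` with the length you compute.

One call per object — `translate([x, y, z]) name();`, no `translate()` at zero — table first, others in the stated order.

table();
translate([1891, 0, 0]) table();
translate([0, 0, 680]) beam(3502);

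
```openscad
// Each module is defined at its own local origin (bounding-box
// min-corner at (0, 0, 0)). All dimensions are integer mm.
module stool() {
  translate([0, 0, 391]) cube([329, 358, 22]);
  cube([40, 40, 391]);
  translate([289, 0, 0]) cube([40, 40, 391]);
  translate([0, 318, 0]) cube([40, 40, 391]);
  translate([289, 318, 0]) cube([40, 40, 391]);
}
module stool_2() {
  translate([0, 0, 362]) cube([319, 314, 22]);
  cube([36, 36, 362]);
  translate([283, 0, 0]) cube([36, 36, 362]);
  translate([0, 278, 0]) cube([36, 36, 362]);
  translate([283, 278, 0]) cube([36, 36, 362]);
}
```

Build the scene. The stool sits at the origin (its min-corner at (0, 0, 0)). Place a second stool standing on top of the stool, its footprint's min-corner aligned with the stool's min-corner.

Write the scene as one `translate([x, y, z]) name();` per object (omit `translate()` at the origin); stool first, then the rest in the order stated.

stool();
translate([0, 0, 413]) stool_2();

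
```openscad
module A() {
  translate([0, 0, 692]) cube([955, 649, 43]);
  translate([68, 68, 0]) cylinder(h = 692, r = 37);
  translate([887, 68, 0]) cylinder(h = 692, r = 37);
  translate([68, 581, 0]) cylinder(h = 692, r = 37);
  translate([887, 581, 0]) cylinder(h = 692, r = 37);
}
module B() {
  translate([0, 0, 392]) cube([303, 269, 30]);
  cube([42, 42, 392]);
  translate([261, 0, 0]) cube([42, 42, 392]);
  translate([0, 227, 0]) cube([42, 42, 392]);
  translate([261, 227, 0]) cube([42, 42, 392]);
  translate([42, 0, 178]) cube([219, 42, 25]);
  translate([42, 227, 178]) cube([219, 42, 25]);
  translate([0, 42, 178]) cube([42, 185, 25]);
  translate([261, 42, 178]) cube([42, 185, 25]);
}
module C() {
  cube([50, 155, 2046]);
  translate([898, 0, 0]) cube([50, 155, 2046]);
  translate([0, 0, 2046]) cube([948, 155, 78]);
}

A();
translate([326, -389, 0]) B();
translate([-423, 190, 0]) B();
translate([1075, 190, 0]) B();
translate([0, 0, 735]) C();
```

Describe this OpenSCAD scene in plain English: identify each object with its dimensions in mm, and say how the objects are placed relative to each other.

A is a table with a 955×649 mm rectangular top, 43 mm thick, top surface at z = 735 mm, supported by four round legs of 74 mm diameter, each leg's bounding box inset 31 mm from the nearest pair of top edges, running from the floor.

B is a four-legged stool. The seat is a 303×269×30 mm slab whose top surface is at z = 422 mm; four square legs, each 42×42 mm in cross-section, run from the floor (z = 0) to the underside of the seat, each flush with a corner of the seat. Four stretchers, 42 mm wide and 25 mm tall, connect adjacent legs with their undersides at z = 178 mm, each running between the inner faces of the legs it joins and aligned with the legs' outer faces on the other axis.

C is a door frame. The clear opening is 848 mm wide and 2046 mm high. Two 50 mm wide jambs, 155 mm deep, stand either side of the opening from the floor to the top of the opening. A 78 mm thick head sits across the top of both jambs, spanning the full outside width of the frame.

Three stools sit around the table at the −y, −x, +x sides. The door frame is on top of the table.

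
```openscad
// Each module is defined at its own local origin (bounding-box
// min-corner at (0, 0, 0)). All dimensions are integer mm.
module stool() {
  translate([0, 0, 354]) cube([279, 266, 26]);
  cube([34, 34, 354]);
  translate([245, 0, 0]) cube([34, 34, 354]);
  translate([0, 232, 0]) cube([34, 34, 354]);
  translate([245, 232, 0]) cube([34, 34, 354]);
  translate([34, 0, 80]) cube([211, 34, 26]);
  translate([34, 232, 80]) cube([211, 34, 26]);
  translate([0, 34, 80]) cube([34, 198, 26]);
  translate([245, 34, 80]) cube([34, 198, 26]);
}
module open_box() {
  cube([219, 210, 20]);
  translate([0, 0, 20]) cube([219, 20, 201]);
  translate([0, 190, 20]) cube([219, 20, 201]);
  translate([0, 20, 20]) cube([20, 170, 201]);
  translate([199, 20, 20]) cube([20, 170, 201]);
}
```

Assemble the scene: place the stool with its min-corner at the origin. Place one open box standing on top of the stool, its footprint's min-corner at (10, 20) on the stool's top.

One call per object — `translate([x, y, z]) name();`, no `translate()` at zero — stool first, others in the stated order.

stool();
translate([10, 20, 380]) open_box();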